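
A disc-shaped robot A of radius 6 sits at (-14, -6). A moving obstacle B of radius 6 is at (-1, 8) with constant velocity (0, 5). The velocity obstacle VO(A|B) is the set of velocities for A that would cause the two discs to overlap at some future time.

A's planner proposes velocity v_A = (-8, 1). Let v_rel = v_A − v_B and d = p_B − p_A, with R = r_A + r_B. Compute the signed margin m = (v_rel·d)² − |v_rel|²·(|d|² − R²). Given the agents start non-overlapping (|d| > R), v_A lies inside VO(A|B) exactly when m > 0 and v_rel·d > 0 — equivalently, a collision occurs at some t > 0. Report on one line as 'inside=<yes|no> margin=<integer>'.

d = (13, 14),  |d|² = 365;  R = 6+6 = 12,  c = 365−12² = 221
v_rel = (-8, -4),  |v_rel|² = 80;  v_rel·d = (-8)·(13) + (-4)·(14) = -160
80·t² + 320·t + 221 = 0  ⇒  m = (-160)² − 80·221 = 7920
m = 7920 > 0,  v_rel·d = -160 < 0  ⇒  outside

inside=no margin=7920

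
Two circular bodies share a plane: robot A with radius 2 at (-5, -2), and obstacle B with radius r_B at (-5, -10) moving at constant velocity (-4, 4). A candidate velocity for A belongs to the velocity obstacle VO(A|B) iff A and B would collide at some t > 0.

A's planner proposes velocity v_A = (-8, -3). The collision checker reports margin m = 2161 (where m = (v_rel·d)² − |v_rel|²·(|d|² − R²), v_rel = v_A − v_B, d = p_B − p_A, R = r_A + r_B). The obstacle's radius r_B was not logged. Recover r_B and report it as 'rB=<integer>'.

m = 2161
d = (0, -8);  v_rel = (-4, -7),  |v_rel|² = 65
v_rel×d = (-4)·(-8) − (-7)·(0) = 32
since m = R²·65 − 32²:  R² = (1024 + 2161) / 65 = 49
R = √49 = 7  ⇒  r_B = 7 − 2 = 5

rB=5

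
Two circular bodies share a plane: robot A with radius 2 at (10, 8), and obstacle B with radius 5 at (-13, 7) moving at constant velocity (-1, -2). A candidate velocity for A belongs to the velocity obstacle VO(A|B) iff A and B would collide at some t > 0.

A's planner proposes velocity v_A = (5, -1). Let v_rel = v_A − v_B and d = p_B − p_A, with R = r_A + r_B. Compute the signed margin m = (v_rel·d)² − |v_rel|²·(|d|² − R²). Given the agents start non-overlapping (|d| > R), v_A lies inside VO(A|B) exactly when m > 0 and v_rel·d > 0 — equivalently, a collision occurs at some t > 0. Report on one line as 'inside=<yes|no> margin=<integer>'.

d = (-23, -1),  |d|² = 530;  R = 2+5 = 7,  c = 530−7² = 481
v_rel = (6, 1),  |v_rel|² = 37;  v_rel·d = (6)·(-23) + (1)·(-1) = -139
37·t² + 278·t + 481 = 0  ⇒  m = (-139)² − 37·481 = 1524
m = 1524 > 0,  v_rel·d = -139 < 0  ⇒  outside

inside=no margin=1524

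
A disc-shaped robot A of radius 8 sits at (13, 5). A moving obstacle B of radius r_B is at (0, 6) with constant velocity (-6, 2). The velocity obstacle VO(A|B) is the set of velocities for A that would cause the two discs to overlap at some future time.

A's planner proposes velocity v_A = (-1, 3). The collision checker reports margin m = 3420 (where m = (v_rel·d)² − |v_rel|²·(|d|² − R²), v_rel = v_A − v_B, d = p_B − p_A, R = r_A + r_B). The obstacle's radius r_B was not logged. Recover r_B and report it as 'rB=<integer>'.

m = 3420
d = (-13, 1);  v_rel = (5, 1),  |v_rel|² = 26
v_rel×d = (5)·(1) − (1)·(-13) = 18
since m = R²·26 − 18²:  R² = (324 + 3420) / 26 = 144
R = √144 = 12  ⇒  r_B = 12 − 8 = 4

rB=4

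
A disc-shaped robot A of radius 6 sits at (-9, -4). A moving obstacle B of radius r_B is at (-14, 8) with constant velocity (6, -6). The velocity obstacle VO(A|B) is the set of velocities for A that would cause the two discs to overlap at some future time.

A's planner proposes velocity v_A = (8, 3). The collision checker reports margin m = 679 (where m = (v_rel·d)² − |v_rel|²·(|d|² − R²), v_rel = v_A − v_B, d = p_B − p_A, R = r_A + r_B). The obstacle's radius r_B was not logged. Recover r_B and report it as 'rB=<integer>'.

m = 679
d = (-5, 12);  v_rel = (2, 9),  |v_rel|² = 85
v_rel×d = (2)·(12) − (9)·(-5) = 69
since m = R²·85 − 69²:  R² = (4761 + 679) / 85 = 64
R = √64 = 8  ⇒  r_B = 8 − 6 = 2

rB=2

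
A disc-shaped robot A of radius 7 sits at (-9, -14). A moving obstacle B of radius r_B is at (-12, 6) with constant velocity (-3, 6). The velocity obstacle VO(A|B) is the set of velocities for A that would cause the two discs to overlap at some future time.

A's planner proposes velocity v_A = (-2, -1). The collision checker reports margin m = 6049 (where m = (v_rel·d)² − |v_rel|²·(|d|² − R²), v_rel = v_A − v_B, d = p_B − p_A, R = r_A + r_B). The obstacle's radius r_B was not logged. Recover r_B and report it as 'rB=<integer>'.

m = 6049
d = (-3, 20);  v_rel = (1, -7),  |v_rel|² = 50
v_rel×d = (1)·(20) − (-7)·(-3) = -1
since m = R²·50 − (-1)²:  R² = (1 + 6049) / 50 = 121
R = √121 = 11  ⇒  r_B = 11 − 7 = 4

rB=4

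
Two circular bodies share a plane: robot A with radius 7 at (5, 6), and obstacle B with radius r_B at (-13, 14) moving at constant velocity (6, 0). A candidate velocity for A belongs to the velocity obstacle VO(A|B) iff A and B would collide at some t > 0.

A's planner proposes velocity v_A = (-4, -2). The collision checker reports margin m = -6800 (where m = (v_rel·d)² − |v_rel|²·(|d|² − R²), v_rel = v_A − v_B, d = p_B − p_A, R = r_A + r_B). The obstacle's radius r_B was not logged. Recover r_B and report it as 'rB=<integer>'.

m = -6800
d = (-18, 8);  v_rel = (-10, -2),  |v_rel|² = 104
v_rel×d = (-10)·(8) − (-2)·(-18) = -116
since m = R²·104 − (-116)²:  R² = (13456 + -6800) / 104 = 64
R = √64 = 8  ⇒  r_B = 8 − 7 = 1

rB=1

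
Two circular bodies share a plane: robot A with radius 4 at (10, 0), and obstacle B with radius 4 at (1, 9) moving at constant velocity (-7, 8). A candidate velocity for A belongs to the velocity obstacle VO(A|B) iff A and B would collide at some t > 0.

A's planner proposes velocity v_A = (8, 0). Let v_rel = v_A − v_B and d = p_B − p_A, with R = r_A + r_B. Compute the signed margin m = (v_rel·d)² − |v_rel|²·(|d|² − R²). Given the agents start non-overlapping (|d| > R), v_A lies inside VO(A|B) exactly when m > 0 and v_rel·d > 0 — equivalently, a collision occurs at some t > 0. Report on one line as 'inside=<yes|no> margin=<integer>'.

d = (-9, 9),  |d|² = 162;  R = 4+4 = 8,  c = 162−8² = 98
v_rel = (15, -8),  |v_rel|² = 289;  v_rel·d = (15)·(-9) + (-8)·(9) = -207
289·t² + 414·t + 98 = 0  ⇒  m = (-207)² − 289·98 = 14527
m = 14527 > 0,  v_rel·d = -207 < 0  ⇒  outside

inside=no margin=14527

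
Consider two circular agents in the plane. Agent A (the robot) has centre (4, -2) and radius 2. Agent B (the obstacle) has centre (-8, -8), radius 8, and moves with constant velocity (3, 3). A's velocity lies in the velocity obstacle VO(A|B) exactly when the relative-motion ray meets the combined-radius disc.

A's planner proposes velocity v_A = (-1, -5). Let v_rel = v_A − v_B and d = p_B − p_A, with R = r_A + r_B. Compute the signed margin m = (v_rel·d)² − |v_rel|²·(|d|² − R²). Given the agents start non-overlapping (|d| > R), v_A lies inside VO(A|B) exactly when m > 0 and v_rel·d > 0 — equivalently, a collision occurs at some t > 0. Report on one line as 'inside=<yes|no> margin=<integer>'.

d = (-12, -6),  |d|² = 180;  R = 2+8 = 10,  c = 180−10² = 80
v_rel = (-4, -8),  |v_rel|² = 80;  v_rel·d = (-4)·(-12) + (-8)·(-6) = 96
80·t² − 192·t + 80 = 0  ⇒  m = 96² − 80·80 = 2816
m = 2816 > 0,  v_rel·d = 96 > 0  ⇒  inside

inside=yes margin=2816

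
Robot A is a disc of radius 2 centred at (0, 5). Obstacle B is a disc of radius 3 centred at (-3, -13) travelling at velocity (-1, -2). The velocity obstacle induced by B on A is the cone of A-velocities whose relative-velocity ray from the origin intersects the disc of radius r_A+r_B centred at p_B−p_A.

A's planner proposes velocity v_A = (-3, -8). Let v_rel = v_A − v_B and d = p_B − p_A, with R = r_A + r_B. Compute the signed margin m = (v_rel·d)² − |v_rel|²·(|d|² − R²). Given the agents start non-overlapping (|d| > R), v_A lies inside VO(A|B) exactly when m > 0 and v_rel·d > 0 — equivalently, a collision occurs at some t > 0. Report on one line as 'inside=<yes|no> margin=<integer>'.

d = (-3, -18),  |d|² = 333;  R = 2+3 = 5,  c = 333−5² = 308
v_rel = (-2, -6),  |v_rel|² = 40;  v_rel·d = (-2)·(-3) + (-6)·(-18) = 114
40·t² − 228·t + 308 = 0  ⇒  m = 114² − 40·308 = 676
m = 676 > 0,  v_rel·d = 114 > 0  ⇒  inside

inside=yes margin=676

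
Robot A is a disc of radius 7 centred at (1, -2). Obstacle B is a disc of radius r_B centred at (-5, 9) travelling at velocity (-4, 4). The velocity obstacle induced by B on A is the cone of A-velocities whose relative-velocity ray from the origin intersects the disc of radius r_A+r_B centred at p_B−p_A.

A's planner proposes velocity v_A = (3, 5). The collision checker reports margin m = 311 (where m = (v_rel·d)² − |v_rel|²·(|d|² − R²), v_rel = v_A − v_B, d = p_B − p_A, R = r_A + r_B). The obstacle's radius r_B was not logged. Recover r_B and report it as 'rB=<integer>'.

m = 311
d = (-6, 11);  v_rel = (7, 1),  |v_rel|² = 50
v_rel×d = (7)·(11) − (1)·(-6) = 83
since m = R²·50 − 83²:  R² = (6889 + 311) / 50 = 144
R = √144 = 12  ⇒  r_B = 12 − 7 = 5

rB=5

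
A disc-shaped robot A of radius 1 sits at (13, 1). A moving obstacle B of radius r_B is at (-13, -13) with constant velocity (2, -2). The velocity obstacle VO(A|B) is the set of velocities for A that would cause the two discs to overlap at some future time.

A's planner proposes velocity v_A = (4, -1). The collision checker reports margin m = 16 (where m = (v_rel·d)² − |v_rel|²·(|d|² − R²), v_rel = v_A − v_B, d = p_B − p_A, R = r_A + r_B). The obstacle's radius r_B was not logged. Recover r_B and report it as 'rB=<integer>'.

m = 16
d = (-26, -14);  v_rel = (2, 1),  |v_rel|² = 5
v_rel×d = (2)·(-14) − (1)·(-26) = -2
since m = R²·5 − (-2)²:  R² = (4 + 16) / 5 = 4
R = √4 = 2  ⇒  r_B = 2 − 1 = 1

rB=1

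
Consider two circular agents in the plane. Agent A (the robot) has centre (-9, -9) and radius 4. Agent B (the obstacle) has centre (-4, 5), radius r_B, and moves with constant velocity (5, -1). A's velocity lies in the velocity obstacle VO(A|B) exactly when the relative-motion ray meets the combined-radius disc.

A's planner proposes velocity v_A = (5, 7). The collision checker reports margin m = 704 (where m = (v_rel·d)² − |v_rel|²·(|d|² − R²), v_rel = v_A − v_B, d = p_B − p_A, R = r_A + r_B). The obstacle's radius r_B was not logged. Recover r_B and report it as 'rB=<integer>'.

m = 704
d = (5, 14);  v_rel = (0, 8),  |v_rel|² = 64
v_rel×d = (0)·(14) − (8)·(5) = -40
since m = R²·64 − (-40)²:  R² = (1600 + 704) / 64 = 36
R = √36 = 6  ⇒  r_B = 6 − 4 = 2

rB=2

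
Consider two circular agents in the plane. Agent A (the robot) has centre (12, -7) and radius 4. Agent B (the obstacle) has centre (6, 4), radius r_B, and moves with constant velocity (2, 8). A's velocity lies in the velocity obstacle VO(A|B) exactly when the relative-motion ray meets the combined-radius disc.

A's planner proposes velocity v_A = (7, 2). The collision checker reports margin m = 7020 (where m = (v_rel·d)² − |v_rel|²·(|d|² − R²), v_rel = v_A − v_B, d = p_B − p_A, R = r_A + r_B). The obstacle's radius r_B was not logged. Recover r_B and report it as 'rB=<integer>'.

m = 7020
d = (-6, 11);  v_rel = (5, -6),  |v_rel|² = 61
v_rel×d = (5)·(11) − (-6)·(-6) = 19
since m = R²·61 − 19²:  R² = (361 + 7020) / 61 = 121
R = √121 = 11  ⇒  r_B = 11 − 4 = 7

rB=7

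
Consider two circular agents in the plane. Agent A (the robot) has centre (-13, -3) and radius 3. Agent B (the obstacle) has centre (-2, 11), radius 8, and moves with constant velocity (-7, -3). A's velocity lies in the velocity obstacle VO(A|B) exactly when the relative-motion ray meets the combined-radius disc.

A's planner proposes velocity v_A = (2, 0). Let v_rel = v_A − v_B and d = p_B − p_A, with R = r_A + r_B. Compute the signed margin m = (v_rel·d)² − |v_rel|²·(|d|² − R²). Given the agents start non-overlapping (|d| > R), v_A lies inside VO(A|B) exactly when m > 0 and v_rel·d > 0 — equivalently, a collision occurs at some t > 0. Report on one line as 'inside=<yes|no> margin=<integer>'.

d = (11, 14),  |d|² = 317;  R = 3+8 = 11,  c = 317−11² = 196
v_rel = (9, 3),  |v_rel|² = 90;  v_rel·d = (9)·(11) + (3)·(14) = 141
90·t² − 282·t + 196 = 0  ⇒  m = 141² − 90·196 = 2241
m = 2241 > 0,  v_rel·d = 141 > 0  ⇒  inside

inside=yes margin=2241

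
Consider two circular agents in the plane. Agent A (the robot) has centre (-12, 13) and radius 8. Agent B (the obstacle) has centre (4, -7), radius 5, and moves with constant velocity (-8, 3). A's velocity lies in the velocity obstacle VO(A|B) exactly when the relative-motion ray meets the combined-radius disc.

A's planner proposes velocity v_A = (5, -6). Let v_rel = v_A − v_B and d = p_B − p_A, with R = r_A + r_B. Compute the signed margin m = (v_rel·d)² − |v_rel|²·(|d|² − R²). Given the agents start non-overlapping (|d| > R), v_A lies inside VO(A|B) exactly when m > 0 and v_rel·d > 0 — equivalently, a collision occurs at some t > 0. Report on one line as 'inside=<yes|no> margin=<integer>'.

d = (16, -20),  |d|² = 656;  R = 8+5 = 13,  c = 656−13² = 487
v_rel = (13, -9),  |v_rel|² = 250;  v_rel·d = (13)·(16) + (-9)·(-20) = 388
250·t² − 776·t + 487 = 0  ⇒  m = 388² − 250·487 = 28794
m = 28794 > 0,  v_rel·d = 388 > 0  ⇒  inside

inside=yes margin=28794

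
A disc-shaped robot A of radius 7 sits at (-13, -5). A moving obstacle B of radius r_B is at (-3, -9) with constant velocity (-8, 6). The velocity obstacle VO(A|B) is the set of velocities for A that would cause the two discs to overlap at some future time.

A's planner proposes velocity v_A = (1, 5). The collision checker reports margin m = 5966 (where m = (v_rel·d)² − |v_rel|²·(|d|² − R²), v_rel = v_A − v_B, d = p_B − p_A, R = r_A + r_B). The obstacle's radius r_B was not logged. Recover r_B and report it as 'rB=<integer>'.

m = 5966
d = (10, -4);  v_rel = (9, -1),  |v_rel|² = 82
v_rel×d = (9)·(-4) − (-1)·(10) = -26
since m = R²·82 − (-26)²:  R² = (676 + 5966) / 82 = 81
R = √81 = 9  ⇒  r_B = 9 − 7 = 2

rB=2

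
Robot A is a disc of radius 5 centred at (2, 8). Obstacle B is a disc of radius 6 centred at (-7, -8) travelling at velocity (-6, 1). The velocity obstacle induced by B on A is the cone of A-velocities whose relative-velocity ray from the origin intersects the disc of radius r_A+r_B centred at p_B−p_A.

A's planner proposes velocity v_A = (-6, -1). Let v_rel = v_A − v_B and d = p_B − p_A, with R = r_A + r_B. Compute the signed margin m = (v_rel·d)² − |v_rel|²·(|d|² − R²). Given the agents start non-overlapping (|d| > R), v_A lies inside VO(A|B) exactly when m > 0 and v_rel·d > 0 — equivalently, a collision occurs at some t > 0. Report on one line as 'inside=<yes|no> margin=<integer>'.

d = (-9, -16),  |d|² = 337;  R = 5+6 = 11,  c = 337−11² = 216
v_rel = (0, -2),  |v_rel|² = 4;  v_rel·d = (0)·(-9) + (-2)·(-16) = 32
4·t² − 64·t + 216 = 0  ⇒  m = 32² − 4·216 = 160
m = 160 > 0,  v_rel·d = 32 > 0  ⇒  inside

inside=yes margin=160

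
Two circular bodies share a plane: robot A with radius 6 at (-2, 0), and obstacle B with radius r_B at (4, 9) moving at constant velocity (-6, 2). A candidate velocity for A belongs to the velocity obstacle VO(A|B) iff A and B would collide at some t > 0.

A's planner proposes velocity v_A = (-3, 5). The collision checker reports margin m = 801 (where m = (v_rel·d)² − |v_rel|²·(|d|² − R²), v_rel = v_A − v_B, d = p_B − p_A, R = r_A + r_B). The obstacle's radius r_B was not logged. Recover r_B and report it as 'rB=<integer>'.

m = 801
d = (6, 9);  v_rel = (3, 3),  |v_rel|² = 18
v_rel×d = (3)·(9) − (3)·(6) = 9
since m = R²·18 − 9²:  R² = (81 + 801) / 18 = 49
R = √49 = 7  ⇒  r_B = 7 − 6 = 1

rB=1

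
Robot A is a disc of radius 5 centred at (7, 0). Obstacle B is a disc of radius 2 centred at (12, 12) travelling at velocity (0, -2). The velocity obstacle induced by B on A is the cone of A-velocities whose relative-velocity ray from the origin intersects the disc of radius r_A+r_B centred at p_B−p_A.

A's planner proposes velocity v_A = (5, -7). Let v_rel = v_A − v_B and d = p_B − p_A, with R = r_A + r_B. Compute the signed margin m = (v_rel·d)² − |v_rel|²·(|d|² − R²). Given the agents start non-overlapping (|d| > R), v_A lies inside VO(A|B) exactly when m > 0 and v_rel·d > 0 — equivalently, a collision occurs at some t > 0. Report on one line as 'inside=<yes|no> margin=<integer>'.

d = (5, 12),  |d|² = 169;  R = 5+2 = 7,  c = 169−7² = 120
v_rel = (5, -5),  |v_rel|² = 50;  v_rel·d = (5)·(5) + (-5)·(12) = -35
50·t² + 70·t + 120 = 0  ⇒  m = (-35)² − 50·120 = -4775
m = -4775 < 0,  v_rel·d = -35 < 0  ⇒  outside

inside=no margin=-4775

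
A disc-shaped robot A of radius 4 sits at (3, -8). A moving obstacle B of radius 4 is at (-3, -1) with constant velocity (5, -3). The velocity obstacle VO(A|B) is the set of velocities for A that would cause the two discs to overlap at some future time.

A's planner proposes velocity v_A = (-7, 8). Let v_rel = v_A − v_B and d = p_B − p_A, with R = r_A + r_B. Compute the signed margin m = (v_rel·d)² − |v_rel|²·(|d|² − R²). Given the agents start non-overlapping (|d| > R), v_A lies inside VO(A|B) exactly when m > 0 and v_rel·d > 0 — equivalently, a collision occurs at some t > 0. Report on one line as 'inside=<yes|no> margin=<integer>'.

d = (-6, 7),  |d|² = 85;  R = 4+4 = 8,  c = 85−8² = 21
v_rel = (-12, 11),  |v_rel|² = 265;  v_rel·d = (-12)·(-6) + (11)·(7) = 149
265·t² − 298·t + 21 = 0  ⇒  m = 149² − 265·21 = 16636
m = 16636 > 0,  v_rel·d = 149 > 0  ⇒  inside

inside=yes margin=16636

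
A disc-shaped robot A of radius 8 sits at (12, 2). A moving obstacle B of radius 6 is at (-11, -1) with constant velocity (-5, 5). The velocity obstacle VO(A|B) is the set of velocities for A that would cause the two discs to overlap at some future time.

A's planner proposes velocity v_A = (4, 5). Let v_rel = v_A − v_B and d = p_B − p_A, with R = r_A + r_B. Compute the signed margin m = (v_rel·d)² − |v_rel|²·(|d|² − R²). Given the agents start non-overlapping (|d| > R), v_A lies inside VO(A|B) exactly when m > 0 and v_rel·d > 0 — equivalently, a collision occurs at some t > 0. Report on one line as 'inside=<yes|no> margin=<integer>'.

d = (-23, -3),  |d|² = 538;  R = 8+6 = 14,  c = 538−14² = 342
v_rel = (9, 0),  |v_rel|² = 81;  v_rel·d = (9)·(-23) + (0)·(-3) = -207
81·t² + 414·t + 342 = 0  ⇒  m = (-207)² − 81·342 = 15147
m = 15147 > 0,  v_rel·d = -207 < 0  ⇒  outside

inside=no margin=15147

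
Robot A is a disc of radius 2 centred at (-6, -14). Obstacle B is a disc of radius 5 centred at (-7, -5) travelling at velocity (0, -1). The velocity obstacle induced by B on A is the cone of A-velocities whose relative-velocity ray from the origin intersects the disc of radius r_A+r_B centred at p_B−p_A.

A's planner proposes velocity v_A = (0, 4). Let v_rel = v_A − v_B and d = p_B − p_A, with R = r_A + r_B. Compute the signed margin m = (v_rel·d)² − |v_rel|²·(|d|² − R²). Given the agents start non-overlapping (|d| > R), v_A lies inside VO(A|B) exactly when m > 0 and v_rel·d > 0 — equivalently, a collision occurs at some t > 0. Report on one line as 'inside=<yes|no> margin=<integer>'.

d = (-1, 9),  |d|² = 82;  R = 2+5 = 7,  c = 82−7² = 33
v_rel = (0, 5),  |v_rel|² = 25;  v_rel·d = (0)·(-1) + (5)·(9) = 45
25·t² − 90·t + 33 = 0  ⇒  m = 45² − 25·33 = 1200
m = 1200 > 0,  v_rel·d = 45 > 0  ⇒  inside

inside=yes margin=1200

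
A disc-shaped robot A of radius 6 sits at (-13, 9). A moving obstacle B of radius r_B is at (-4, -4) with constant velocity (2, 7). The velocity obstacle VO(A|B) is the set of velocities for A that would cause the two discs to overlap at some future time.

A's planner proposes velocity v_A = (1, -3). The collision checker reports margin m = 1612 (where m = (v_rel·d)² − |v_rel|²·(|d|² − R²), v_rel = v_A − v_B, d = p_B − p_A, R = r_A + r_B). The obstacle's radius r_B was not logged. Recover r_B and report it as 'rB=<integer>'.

m = 1612
d = (9, -13);  v_rel = (-1, -10),  |v_rel|² = 101
v_rel×d = (-1)·(-13) − (-10)·(9) = 103
since m = R²·101 − 103²:  R² = (10609 + 1612) / 101 = 121
R = √121 = 11  ⇒  r_B = 11 − 6 = 5

rB=5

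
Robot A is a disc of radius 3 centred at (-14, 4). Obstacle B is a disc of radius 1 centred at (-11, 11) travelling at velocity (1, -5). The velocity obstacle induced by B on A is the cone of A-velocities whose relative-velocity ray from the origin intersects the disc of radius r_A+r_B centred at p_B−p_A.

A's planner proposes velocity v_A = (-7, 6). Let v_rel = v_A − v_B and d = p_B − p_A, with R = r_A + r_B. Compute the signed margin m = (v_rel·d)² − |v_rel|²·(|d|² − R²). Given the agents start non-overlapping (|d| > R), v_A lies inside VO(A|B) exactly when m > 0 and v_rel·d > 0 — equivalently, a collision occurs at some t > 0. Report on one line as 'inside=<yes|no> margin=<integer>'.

d = (3, 7),  |d|² = 58;  R = 3+1 = 4,  c = 58−4² = 42
v_rel = (-8, 11),  |v_rel|² = 185;  v_rel·d = (-8)·(3) + (11)·(7) = 53
185·t² − 106·t + 42 = 0  ⇒  m = 53² − 185·42 = -4961
m = -4961 < 0,  v_rel·d = 53 > 0  ⇒  outside

inside=no margin=-4961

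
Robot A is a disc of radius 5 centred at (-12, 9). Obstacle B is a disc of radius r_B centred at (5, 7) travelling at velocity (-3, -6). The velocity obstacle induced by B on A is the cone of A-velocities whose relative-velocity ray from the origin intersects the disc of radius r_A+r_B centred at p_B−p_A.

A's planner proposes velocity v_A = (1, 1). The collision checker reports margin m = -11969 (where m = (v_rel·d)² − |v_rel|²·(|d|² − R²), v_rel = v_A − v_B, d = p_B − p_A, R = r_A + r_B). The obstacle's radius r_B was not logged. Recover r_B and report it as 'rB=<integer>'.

m = -11969
d = (17, -2);  v_rel = (4, 7),  |v_rel|² = 65
v_rel×d = (4)·(-2) − (7)·(17) = -127
since m = R²·65 − (-127)²:  R² = (16129 + -11969) / 65 = 64
R = √64 = 8  ⇒  r_B = 8 − 5 = 3

rB=3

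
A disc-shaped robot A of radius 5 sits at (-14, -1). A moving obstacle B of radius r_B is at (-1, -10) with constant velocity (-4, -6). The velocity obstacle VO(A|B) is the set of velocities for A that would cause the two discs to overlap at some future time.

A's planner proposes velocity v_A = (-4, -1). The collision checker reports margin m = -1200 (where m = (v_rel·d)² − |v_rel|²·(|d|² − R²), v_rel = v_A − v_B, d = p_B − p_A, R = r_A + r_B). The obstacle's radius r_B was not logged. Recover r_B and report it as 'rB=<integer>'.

m = -1200
d = (13, -9);  v_rel = (0, 5),  |v_rel|² = 25
v_rel×d = (0)·(-9) − (5)·(13) = -65
since m = R²·25 − (-65)²:  R² = (4225 + -1200) / 25 = 121
R = √121 = 11  ⇒  r_B = 11 − 5 = 6

rB=6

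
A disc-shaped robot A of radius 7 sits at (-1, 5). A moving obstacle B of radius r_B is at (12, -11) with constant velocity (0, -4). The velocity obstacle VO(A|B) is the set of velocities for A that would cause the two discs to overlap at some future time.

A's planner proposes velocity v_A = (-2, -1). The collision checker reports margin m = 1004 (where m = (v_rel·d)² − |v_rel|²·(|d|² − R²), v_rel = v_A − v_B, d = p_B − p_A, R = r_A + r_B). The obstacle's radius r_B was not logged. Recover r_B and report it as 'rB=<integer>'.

m = 1004
d = (13, -16);  v_rel = (-2, 3),  |v_rel|² = 13
v_rel×d = (-2)·(-16) − (3)·(13) = -7
since m = R²·13 − (-7)²:  R² = (49 + 1004) / 13 = 81
R = √81 = 9  ⇒  r_B = 9 − 7 = 2

rB=2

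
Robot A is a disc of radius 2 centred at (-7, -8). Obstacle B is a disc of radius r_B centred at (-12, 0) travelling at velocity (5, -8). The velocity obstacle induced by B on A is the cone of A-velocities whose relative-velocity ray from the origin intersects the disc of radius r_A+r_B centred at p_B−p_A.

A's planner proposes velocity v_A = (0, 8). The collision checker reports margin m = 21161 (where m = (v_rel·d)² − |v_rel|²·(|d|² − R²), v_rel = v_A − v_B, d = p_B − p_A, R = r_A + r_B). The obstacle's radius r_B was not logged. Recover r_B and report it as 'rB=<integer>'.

m = 21161
d = (-5, 8);  v_rel = (-5, 16),  |v_rel|² = 281
v_rel×d = (-5)·(8) − (16)·(-5) = 40
since m = R²·281 − 40²:  R² = (1600 + 21161) / 281 = 81
R = √81 = 9  ⇒  r_B = 9 − 2 = 7

rB=7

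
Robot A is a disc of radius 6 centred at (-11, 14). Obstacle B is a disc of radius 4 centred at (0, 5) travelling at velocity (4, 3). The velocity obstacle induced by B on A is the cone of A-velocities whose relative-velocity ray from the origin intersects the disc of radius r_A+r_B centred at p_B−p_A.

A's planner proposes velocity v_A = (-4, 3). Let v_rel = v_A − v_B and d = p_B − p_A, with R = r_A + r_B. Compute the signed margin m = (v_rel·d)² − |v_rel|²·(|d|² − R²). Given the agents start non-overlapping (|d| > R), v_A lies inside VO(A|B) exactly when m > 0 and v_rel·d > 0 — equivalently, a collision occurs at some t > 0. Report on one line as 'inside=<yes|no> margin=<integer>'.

d = (11, -9),  |d|² = 202;  R = 6+4 = 10,  c = 202−10² = 102
v_rel = (-8, 0),  |v_rel|² = 64;  v_rel·d = (-8)·(11) + (0)·(-9) = -88
64·t² + 176·t + 102 = 0  ⇒  m = (-88)² − 64·102 = 1216
m = 1216 > 0,  v_rel·d = -88 < 0  ⇒  outside

inside=no margin=1216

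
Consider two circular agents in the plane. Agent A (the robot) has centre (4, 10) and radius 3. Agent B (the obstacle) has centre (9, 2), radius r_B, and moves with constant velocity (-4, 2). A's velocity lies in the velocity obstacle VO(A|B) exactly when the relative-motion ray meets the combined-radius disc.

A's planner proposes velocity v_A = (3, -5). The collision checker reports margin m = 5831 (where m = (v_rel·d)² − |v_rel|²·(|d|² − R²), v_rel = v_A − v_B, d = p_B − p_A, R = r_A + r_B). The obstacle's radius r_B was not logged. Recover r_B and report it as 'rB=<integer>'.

m = 5831
d = (5, -8);  v_rel = (7, -7),  |v_rel|² = 98
v_rel×d = (7)·(-8) − (-7)·(5) = -21
since m = R²·98 − (-21)²:  R² = (441 + 5831) / 98 = 64
R = √64 = 8  ⇒  r_B = 8 − 3 = 5

rB=5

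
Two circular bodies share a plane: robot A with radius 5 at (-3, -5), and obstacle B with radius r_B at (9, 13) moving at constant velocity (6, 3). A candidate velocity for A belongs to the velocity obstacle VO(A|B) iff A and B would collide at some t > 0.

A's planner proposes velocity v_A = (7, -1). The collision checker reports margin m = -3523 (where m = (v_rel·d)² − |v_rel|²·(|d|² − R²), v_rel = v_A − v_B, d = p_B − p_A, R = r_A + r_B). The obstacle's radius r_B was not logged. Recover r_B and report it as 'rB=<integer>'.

m = -3523
d = (12, 18);  v_rel = (1, -4),  |v_rel|² = 17
v_rel×d = (1)·(18) − (-4)·(12) = 66
since m = R²·17 − 66²:  R² = (4356 + -3523) / 17 = 49
R = √49 = 7  ⇒  r_B = 7 − 5 = 2

rB=2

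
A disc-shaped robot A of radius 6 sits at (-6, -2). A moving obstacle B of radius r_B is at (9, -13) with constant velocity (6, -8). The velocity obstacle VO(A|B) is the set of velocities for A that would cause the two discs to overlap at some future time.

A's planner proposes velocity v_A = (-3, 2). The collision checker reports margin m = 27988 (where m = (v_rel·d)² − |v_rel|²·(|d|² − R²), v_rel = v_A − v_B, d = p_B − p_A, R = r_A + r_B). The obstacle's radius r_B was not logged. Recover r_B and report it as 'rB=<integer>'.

m = 27988
d = (15, -11);  v_rel = (-9, 10),  |v_rel|² = 181
v_rel×d = (-9)·(-11) − (10)·(15) = -51
since m = R²·181 − (-51)²:  R² = (2601 + 27988) / 181 = 169
R = √169 = 13  ⇒  r_B = 13 − 6 = 7

rB=7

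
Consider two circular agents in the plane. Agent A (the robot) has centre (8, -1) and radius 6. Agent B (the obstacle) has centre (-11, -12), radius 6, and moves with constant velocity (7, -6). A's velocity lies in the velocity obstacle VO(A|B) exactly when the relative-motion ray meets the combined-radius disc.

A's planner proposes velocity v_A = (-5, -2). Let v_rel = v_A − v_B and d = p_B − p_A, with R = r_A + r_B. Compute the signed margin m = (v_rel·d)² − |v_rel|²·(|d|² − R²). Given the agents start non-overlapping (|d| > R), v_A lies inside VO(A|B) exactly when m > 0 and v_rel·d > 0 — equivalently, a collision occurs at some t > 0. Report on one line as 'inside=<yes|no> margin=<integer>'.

d = (-19, -11),  |d|² = 482;  R = 6+6 = 12,  c = 482−12² = 338
v_rel = (-12, 4),  |v_rel|² = 160;  v_rel·d = (-12)·(-19) + (4)·(-11) = 184
160·t² − 368·t + 338 = 0  ⇒  m = 184² − 160·338 = -20224
m = -20224 < 0,  v_rel·d = 184 > 0  ⇒  outside

inside=no margin=-20224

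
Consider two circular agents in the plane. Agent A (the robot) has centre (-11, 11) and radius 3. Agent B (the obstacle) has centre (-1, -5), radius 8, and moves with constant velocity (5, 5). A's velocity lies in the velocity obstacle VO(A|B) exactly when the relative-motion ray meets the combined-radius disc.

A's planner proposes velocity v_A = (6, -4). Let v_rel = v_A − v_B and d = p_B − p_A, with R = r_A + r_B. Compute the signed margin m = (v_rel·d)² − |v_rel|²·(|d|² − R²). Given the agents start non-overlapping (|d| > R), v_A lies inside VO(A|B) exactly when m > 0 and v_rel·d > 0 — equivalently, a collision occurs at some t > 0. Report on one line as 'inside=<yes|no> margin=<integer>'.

d = (10, -16),  |d|² = 356;  R = 3+8 = 11,  c = 356−11² = 235
v_rel = (1, -9),  |v_rel|² = 82;  v_rel·d = (1)·(10) + (-9)·(-16) = 154
82·t² − 308·t + 235 = 0  ⇒  m = 154² − 82·235 = 4446
m = 4446 > 0,  v_rel·d = 154 > 0  ⇒  inside

inside=yes margin=4446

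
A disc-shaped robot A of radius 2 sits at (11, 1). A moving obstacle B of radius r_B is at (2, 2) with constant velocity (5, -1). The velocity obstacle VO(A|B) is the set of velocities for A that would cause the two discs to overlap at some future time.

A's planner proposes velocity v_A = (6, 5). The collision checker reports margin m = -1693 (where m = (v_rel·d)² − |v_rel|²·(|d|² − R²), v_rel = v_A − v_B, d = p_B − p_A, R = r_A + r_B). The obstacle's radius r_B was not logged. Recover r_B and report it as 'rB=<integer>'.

m = -1693
d = (-9, 1);  v_rel = (1, 6),  |v_rel|² = 37
v_rel×d = (1)·(1) − (6)·(-9) = 55
since m = R²·37 − 55²:  R² = (3025 + -1693) / 37 = 36
R = √36 = 6  ⇒  r_B = 6 − 2 = 4

rB=4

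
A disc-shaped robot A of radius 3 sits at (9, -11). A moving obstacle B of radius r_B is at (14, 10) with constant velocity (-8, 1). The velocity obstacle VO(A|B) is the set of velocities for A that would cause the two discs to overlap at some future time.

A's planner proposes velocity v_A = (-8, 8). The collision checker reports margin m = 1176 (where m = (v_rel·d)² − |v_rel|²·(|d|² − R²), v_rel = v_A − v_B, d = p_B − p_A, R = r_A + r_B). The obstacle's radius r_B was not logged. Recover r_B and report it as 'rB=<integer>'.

m = 1176
d = (5, 21);  v_rel = (0, 7),  |v_rel|² = 49
v_rel×d = (0)·(21) − (7)·(5) = -35
since m = R²·49 − (-35)²:  R² = (1225 + 1176) / 49 = 49
R = √49 = 7  ⇒  r_B = 7 − 3 = 4

rB=4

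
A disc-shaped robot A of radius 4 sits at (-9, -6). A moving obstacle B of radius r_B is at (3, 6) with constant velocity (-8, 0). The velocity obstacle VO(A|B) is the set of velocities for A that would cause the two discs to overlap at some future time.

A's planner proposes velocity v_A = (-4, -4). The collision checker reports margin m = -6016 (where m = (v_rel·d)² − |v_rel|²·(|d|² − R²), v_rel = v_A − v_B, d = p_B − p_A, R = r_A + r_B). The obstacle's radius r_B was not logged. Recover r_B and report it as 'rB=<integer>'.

m = -6016
d = (12, 12);  v_rel = (4, -4),  |v_rel|² = 32
v_rel×d = (4)·(12) − (-4)·(12) = 96
since m = R²·32 − 96²:  R² = (9216 + -6016) / 32 = 100
R = √100 = 10  ⇒  r_B = 10 − 4 = 6

rB=6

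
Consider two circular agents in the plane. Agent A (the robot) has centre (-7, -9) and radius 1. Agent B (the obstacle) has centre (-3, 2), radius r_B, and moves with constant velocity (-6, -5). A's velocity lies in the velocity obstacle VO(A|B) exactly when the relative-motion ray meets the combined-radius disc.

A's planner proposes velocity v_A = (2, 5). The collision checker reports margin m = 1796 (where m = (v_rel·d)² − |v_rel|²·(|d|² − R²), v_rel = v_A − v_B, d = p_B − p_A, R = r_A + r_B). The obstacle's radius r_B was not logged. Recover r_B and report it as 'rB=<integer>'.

m = 1796
d = (4, 11);  v_rel = (8, 10),  |v_rel|² = 164
v_rel×d = (8)·(11) − (10)·(4) = 48
since m = R²·164 − 48²:  R² = (2304 + 1796) / 164 = 25
R = √25 = 5  ⇒  r_B = 5 − 1 = 4

rB=4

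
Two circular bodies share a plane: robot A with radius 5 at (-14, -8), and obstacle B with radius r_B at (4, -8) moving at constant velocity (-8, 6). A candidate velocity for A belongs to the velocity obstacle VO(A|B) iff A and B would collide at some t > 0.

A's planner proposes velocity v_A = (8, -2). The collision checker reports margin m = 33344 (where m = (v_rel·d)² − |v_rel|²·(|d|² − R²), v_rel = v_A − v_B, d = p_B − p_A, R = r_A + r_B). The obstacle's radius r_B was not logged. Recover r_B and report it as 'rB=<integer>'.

m = 33344
d = (18, 0);  v_rel = (16, -8),  |v_rel|² = 320
v_rel×d = (16)·(0) − (-8)·(18) = 144
since m = R²·320 − 144²:  R² = (20736 + 33344) / 320 = 169
R = √169 = 13  ⇒  r_B = 13 − 5 = 8

rB=8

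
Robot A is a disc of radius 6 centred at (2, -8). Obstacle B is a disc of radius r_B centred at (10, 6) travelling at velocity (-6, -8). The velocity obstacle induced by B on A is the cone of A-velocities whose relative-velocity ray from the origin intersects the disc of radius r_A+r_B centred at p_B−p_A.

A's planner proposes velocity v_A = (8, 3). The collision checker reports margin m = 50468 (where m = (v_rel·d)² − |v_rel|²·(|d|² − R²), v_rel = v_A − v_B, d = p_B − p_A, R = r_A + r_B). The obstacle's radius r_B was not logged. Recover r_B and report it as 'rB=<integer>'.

m = 50468
d = (8, 14);  v_rel = (14, 11),  |v_rel|² = 317
v_rel×d = (14)·(14) − (11)·(8) = 108
since m = R²·317 − 108²:  R² = (11664 + 50468) / 317 = 196
R = √196 = 14  ⇒  r_B = 14 − 6 = 8

rB=8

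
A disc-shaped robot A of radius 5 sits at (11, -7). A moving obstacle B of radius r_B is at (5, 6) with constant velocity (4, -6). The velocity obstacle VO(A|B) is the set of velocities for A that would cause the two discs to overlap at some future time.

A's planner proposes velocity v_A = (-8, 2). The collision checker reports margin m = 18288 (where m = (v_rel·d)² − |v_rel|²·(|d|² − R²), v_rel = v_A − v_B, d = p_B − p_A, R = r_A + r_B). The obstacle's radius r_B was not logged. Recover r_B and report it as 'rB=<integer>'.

m = 18288
d = (-6, 13);  v_rel = (-12, 8),  |v_rel|² = 208
v_rel×d = (-12)·(13) − (8)·(-6) = -108
since m = R²·208 − (-108)²:  R² = (11664 + 18288) / 208 = 144
R = √144 = 12  ⇒  r_B = 12 − 5 = 7

rB=7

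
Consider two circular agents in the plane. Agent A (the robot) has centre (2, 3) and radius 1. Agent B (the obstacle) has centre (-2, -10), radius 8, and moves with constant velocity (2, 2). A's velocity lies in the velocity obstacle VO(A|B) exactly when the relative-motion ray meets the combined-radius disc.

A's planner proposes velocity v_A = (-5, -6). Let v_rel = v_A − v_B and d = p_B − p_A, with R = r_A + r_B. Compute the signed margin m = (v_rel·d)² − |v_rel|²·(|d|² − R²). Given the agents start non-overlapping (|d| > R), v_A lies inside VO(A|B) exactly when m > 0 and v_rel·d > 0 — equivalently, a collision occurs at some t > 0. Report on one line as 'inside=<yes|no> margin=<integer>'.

d = (-4, -13),  |d|² = 185;  R = 1+8 = 9,  c = 185−9² = 104
v_rel = (-7, -8),  |v_rel|² = 113;  v_rel·d = (-7)·(-4) + (-8)·(-13) = 132
113·t² − 264·t + 104 = 0  ⇒  m = 132² − 113·104 = 5672
m = 5672 > 0,  v_rel·d = 132 > 0  ⇒  inside

inside=yes margin=5672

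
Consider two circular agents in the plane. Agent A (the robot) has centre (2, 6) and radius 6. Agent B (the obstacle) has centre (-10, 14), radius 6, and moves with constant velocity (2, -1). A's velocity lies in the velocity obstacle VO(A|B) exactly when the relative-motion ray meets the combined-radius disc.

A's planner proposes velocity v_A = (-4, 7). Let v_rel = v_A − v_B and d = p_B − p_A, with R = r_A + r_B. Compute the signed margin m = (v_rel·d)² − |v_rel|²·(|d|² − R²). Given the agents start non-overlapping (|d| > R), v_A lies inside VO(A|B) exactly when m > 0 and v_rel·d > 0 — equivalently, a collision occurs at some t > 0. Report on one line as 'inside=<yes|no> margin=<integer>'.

d = (-12, 8),  |d|² = 208;  R = 6+6 = 12,  c = 208−12² = 64
v_rel = (-6, 8),  |v_rel|² = 100;  v_rel·d = (-6)·(-12) + (8)·(8) = 136
100·t² − 272·t + 64 = 0  ⇒  m = 136² − 100·64 = 12096
m = 12096 > 0,  v_rel·d = 136 > 0  ⇒  inside

inside=yes margin=12096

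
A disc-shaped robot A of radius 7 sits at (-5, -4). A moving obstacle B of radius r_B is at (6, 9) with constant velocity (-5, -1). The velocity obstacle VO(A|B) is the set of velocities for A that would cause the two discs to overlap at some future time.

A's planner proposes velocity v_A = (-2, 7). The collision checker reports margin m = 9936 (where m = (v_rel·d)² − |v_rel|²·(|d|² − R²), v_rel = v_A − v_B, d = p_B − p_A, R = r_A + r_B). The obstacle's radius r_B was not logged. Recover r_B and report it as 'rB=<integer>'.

m = 9936
d = (11, 13);  v_rel = (3, 8),  |v_rel|² = 73
v_rel×d = (3)·(13) − (8)·(11) = -49
since m = R²·73 − (-49)²:  R² = (2401 + 9936) / 73 = 169
R = √169 = 13  ⇒  r_B = 13 − 7 = 6

rB=6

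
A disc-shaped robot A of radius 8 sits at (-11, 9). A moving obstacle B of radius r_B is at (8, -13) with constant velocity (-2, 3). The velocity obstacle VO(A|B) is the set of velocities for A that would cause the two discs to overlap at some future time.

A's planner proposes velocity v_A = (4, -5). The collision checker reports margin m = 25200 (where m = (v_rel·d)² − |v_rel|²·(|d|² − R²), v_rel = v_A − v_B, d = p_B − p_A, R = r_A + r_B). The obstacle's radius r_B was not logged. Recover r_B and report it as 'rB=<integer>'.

m = 25200
d = (19, -22);  v_rel = (6, -8),  |v_rel|² = 100
v_rel×d = (6)·(-22) − (-8)·(19) = 20
since m = R²·100 − 20²:  R² = (400 + 25200) / 100 = 256
R = √256 = 16  ⇒  r_B = 16 − 8 = 8

rB=8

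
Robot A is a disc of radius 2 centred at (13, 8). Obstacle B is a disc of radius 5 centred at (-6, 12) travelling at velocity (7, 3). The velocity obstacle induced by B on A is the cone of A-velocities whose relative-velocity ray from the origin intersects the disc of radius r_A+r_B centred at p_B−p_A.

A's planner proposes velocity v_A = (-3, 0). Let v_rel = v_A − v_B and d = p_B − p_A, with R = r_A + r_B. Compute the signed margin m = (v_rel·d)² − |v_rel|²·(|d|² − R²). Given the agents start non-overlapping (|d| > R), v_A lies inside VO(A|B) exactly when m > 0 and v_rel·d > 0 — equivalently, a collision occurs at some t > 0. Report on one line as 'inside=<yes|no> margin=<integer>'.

d = (-19, 4),  |d|² = 377;  R = 2+5 = 7,  c = 377−7² = 328
v_rel = (-10, -3),  |v_rel|² = 109;  v_rel·d = (-10)·(-19) + (-3)·(4) = 178
109·t² − 356·t + 328 = 0  ⇒  m = 178² − 109·328 = -4068
m = -4068 < 0,  v_rel·d = 178 > 0  ⇒  outside

inside=no margin=-4068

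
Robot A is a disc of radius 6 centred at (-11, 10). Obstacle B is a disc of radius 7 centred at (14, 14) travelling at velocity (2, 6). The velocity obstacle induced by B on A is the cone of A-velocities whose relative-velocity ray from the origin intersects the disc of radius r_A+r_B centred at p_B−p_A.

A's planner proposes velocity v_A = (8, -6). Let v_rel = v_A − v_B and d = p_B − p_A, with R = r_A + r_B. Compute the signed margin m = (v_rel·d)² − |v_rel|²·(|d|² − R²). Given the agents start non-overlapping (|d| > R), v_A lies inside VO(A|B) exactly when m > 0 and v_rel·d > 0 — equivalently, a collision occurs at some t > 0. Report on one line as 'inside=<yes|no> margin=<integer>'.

d = (25, 4),  |d|² = 641;  R = 6+7 = 13,  c = 641−13² = 472
v_rel = (6, -12),  |v_rel|² = 180;  v_rel·d = (6)·(25) + (-12)·(4) = 102
180·t² − 204·t + 472 = 0  ⇒  m = 102² − 180·472 = -74556
m = -74556 < 0,  v_rel·d = 102 > 0  ⇒  outside

inside=no margin=-74556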